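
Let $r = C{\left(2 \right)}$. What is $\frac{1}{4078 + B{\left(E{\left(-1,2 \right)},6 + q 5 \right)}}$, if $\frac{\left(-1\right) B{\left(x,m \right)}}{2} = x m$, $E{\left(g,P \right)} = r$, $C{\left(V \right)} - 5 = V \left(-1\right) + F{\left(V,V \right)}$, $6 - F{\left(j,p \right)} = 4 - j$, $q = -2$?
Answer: $\frac{1}{4134} \approx 0.0002419$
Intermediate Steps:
$F{\left(j,p \right)} = 2 + j$ ($F{\left(j,p \right)} = 6 - \left(4 - j\right) = 6 + \left(-4 + j\right) = 2 + j$)
$C{\left(V \right)} = 7$ ($C{\left(V \right)} = 5 + \left(V \left(-1\right) + \left(2 + V\right)\right) = 5 + \left(- V + \left(2 + V\right)\right) = 5 + 2 = 7$)
$r = 7$
$E{\left(g,P \right)} = 7$
$B{\left(x,m \right)} = - 2 m x$ ($B{\left(x,m \right)} = - 2 x m = - 2 m x$)
$\frac{1}{4078 + B{\left(E{\left(-1,2 \right)},6 + q 5 \right)}} = \frac{1}{4078 - 2 \left(6 - 10\right) 7} = \frac{1}{4078 - \left(-8\right) 7} = \frac{1}{4078 + 56} = \frac{1}{4134}$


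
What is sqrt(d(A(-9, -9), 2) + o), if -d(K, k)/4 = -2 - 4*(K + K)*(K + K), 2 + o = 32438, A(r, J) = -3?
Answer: 2*sqrt(8255) ≈ 181.71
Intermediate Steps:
o = 32436 (o = -2 + 32438 = 32436)
d(K, k) = 8 + 64*K**2 (d(K, k) = -4*(-2 - 4*(K + K)*(K + K)) = -4*(-2 - 4*2*K*2*K) = -4*(-2 - 16*K**2) = 8 + 64*K**2)
sqrt(d(A(-9, -9), 2) + o) = sqrt((8 + 64*(-3)**2) + 32436) = sqrt((8 + 64*9) + 32436) = sqrt((8 + 576) + 32436) = sqrt(584 + 32436) = sqrt(33020) = 2*sqrt(8255)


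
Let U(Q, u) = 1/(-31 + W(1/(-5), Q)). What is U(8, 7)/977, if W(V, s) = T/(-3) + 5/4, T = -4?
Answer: -12/333157 ≈ -3.6019e-5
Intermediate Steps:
W(V, s) = 31/12 (W(V, s) = -4/(-3) + 5/4 = -4*(-⅓) + 5*(¼) = 4/3 + 5/4 = 31/12)
U(Q, u) = -12/341 (U(Q, u) = 1/(-31 + 31/12) = 1/(-341/12) = -12/341)
U(8, 7)/977 = -12/341/977 = -12/341*1/977 = -12/333157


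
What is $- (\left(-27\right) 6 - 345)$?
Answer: $507$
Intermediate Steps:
$- (\left(-27\right) 6 - 345) = - (-162 - 345) = \left(-1\right) \left(-507\right) = 507$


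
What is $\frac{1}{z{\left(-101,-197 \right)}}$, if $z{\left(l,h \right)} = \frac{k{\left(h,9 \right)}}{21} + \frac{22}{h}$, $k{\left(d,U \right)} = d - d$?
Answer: $- \frac{197}{22} \approx -8.9545$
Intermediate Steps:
$k{\left(d,U \right)} = 0$
$z{\left(l,h \right)} = \frac{22}{h}$ ($z{\left(l,h \right)} = \frac{0}{21} + \frac{22}{h} = 0 \cdot \frac{1}{21} + \frac{22}{h} = 0 + \frac{22}{h} = \frac{22}{h}$)
$\frac{1}{z{\left(-101,-197 \right)}} = \frac{1}{22 \frac{1}{-197}} = \frac{1}{22 \left(- \frac{1}{197}\right)} = \frac{1}{- \frac{22}{197}} = - \frac{197}{22}$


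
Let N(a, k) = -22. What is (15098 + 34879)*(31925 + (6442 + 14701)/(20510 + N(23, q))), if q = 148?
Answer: 32689982837511/20488 ≈ 1.5956e+9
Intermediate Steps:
(15098 + 34879)*(31925 + (6442 + 14701)/(20510 + N(23, q))) = (15098 + 34879)*(31925 + (6442 + 14701)/(20510 - 22)) = 49977*(31925 + 21143/20488) = 49977*(654100543/20488) = 32689982837511/20488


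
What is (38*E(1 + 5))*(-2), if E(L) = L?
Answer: -456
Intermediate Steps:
(38*E(1 + 5))*(-2) = (38*(1 + 5))*(-2) = (38*6)*(-2) = 228*(-2) = -456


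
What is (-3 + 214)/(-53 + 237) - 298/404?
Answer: 7603/18584 ≈ 0.40912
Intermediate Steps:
(-3 + 214)/(-53 + 237) - 298/404 = 211/184 - 298/404 = 211*(1/184) - 1*149/202 = 211/184 - 149/202 = 7603/18584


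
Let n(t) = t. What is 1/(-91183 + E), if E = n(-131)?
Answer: -1/91314 ≈ -1.0951e-5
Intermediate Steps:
E = -131
1/(-91183 + E) = 1/(-91183 - 131) = 1/(-91314) = -1/91314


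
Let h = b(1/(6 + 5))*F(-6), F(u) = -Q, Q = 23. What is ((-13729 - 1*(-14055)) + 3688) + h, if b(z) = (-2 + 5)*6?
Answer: 3600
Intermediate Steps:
F(u) = -23 (F(u) = -1*23 = -23)
b(z) = 18 (b(z) = 3*6 = 18)
h = -414 (h = 18*(-23) = -414)
((-13729 - 1*(-14055)) + 3688) + h = ((-13729 - 1*(-14055)) + 3688) - 414 = ((-13729 + 14055) + 3688) - 414 = (326 + 3688) - 414 = 4014 - 414 = 3600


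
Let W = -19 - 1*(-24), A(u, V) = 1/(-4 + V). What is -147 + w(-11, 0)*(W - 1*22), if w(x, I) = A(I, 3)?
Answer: -130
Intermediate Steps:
w(x, I) = -1 (w(x, I) = 1/(-4 + 3) = 1/(-1) = -1)
W = 5 (W = -19 + 24 = 5)
-147 + w(-11, 0)*(W - 1*22) = -147 - (5 - 1*22) = -147 - (5 - 22) = -147 - 1*(-17) = -147 + 17 = -130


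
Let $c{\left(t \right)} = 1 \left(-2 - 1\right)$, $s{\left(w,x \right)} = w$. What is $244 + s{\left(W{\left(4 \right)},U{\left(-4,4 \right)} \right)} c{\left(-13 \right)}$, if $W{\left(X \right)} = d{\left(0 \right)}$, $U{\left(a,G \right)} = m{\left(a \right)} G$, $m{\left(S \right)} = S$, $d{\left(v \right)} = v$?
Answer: $244$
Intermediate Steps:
$U{\left(a,G \right)} = G a$ ($U{\left(a,G \right)} = a G = G a$)
$W{\left(X \right)} = 0$
$c{\left(t \right)} = -3$ ($c{\left(t \right)} = 1 \left(-3\right) = -3$)
$244 + s{\left(W{\left(4 \right)},U{\left(-4,4 \right)} \right)} c{\left(-13 \right)} = 244 + 0 \left(-3\right) = 244 + 0 = 244$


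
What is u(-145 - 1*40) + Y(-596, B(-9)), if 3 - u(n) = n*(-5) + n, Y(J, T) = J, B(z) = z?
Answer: -1333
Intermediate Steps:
u(n) = 3 + 4*n (u(n) = 3 - (n*(-5) + n) = 3 - (-5*n + n) = 3 - (-4)*n = 3 + 4*n)
u(-145 - 1*40) + Y(-596, B(-9)) = (3 + 4*(-145 - 1*40)) - 596 = (3 + 4*(-145 - 40)) - 596 = (3 + 4*(-185)) - 596 = (3 - 740) - 596 = -737 - 596 = -1333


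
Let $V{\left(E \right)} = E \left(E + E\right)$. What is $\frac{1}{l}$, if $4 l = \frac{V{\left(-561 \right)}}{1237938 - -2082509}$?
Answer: $\frac{6640894}{314721} \approx 21.101$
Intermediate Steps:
$V{\left(E \right)} = 2 E^{2}$ ($V{\left(E \right)} = E 2 E = 2 E^{2}$)
$l = \frac{314721}{6640894}$ ($l = \frac{2 \left(-561\right)^{2} \frac{1}{1237938 - -2082509}}{4} = \frac{2 \cdot 314721 \frac{1}{1237938 + 2082509}}{4} = \frac{629442 \cdot \frac{1}{3320447}}{4} = \frac{1}{4} \cdot \frac{629442}{3320447} = \frac{314721}{6640894} \approx 0.047391$)
$\frac{1}{l} = \frac{1}{\frac{314721}{6640894}} = \frac{6640894}{314721}$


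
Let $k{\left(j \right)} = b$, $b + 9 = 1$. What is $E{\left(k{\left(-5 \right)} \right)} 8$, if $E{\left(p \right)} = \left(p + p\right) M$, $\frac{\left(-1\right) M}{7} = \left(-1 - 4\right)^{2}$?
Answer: $22400$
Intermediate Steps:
$M = -175$ ($M = - 7 \left(-1 - 4\right)^{2} = - 7 \left(-5\right)^{2} = \left(-7\right) 25 = -175$)
$b = -8$ ($b = -9 + 1 = -8$)
$k{\left(j \right)} = -8$
$E{\left(p \right)} = - 350 p$ ($E{\left(p \right)} = \left(p + p\right) \left(-175\right) = 2 p \left(-175\right) = - 350 p$)
$E{\left(k{\left(-5 \right)} \right)} 8 = \left(-350\right) \left(-8\right) 8 = 2800 \cdot 8 = 22400$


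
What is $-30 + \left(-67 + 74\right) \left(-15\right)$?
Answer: $-135$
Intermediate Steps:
$-30 + \left(-67 + 74\right) \left(-15\right) = -30 + 7 \left(-15\right) = -30 - 105 = -135$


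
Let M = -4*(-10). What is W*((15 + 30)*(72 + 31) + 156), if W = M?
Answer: 191640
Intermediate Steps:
M = 40
W = 40
W*((15 + 30)*(72 + 31) + 156) = 40*((15 + 30)*(72 + 31) + 156) = 40*(45*103 + 156) = 40*(4635 + 156) = 40*4791 = 191640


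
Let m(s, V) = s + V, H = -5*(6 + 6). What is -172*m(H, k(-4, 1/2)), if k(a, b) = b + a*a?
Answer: 7482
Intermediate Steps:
k(a, b) = b + a**2
H = -60 (H = -5*12 = -60)
m(s, V) = V + s
-172*m(H, k(-4, 1/2)) = -172*((1/2 + (-4)**2) - 60) = -172*((1/2 + 16) - 60) = -172*(33/2 - 60) = -172*(-87/2) = 7482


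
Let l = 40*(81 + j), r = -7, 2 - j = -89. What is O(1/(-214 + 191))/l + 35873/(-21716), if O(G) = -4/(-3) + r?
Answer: -185196973/112054560 ≈ -1.6527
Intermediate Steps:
j = 91 (j = 2 - 1*(-89) = 2 + 89 = 91)
l = 6880 (l = 40*(81 + 91) = 40*172 = 6880)
O(G) = -17/3 (O(G) = -4/(-3) - 7 = -1/3*(-4) - 7 = 4/3 - 7 = -17/3)
O(1/(-214 + 191))/l + 35873/(-21716) = -17/3/6880 + 35873/(-21716) = -17/3*1/6880 + 35873*(-1/21716) = -17/20640 - 35873/21716 = -185196973/112054560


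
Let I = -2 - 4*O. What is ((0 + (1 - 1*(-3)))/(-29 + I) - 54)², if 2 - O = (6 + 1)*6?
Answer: 48469444/16641 ≈ 2912.7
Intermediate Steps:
O = -40 (O = 2 - (6 + 1)*6 = 2 - 7*6 = 2 - 1*42 = 2 - 42 = -40)
I = 158 (I = -2 - 4*(-40) = -2 + 160 = 158)
((0 + (1 - 1*(-3)))/(-29 + I) - 54)² = ((0 + (1 - 1*(-3)))/(-29 + 158) - 54)² = ((0 + (1 + 3))/129 - 54)² = ((0 + 4)*(1/129) - 54)² = (4*(1/129) - 54)² = (4/129 - 54)² = (-6962/129)² = 48469444/16641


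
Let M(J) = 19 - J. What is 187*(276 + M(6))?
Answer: 54043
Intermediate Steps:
187*(276 + M(6)) = 187*(276 + (19 - 1*6)) = 187*(276 + (19 - 6)) = 187*(276 + 13) = 187*289 = 54043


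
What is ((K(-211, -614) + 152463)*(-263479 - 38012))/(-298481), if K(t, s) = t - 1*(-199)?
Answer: 45962604441/298481 ≈ 1.5399e+5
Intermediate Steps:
K(t, s) = 199 + t (K(t, s) = t + 199 = 199 + t)
((K(-211, -614) + 152463)*(-263479 - 38012))/(-298481) = (((199 - 211) + 152463)*(-263479 - 38012))/(-298481) = ((-12 + 152463)*(-301491))*(-1/298481) = (152451*(-301491))*(-1/298481) = -45962604441*(-1/298481) = 45962604441/298481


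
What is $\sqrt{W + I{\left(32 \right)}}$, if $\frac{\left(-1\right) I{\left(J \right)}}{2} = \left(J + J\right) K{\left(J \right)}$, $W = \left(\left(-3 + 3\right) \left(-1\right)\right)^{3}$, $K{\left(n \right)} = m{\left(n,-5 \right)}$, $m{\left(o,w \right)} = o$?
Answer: $64 i \approx 64.0 i$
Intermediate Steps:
$K{\left(n \right)} = n$
$W = 0$ ($W = \left(0 \left(-1\right)\right)^{3} = 0^{3} = 0$)
$I{\left(J \right)} = - 4 J^{2}$ ($I{\left(J \right)} = - 2 \left(J + J\right) J = - 2 \cdot 2 J J = - 2 \cdot 2 J^{2} = - 4 J^{2}$)
$\sqrt{W + I{\left(32 \right)}} = \sqrt{0 - 4 \cdot 32^{2}} = \sqrt{0 - 4096} = \sqrt{-4096} = 64 i$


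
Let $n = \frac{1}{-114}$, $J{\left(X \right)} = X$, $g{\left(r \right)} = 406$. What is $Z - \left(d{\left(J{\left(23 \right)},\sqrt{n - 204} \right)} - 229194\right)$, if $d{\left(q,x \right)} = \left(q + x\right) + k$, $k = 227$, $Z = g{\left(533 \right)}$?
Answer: $229350 - \frac{i \sqrt{2651298}}{114} \approx 2.2935 \cdot 10^{5} - 14.283 i$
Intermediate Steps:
$Z = 406$
$n = - \frac{1}{114} \approx -0.0087719$
$d{\left(q,x \right)} = 227 + q + x$ ($d{\left(q,x \right)} = \left(q + x\right) + 227 = 227 + q + x$)
$Z - \left(d{\left(J{\left(23 \right)},\sqrt{n - 204} \right)} - 229194\right) = 406 - \left(\left(227 + 23 + \sqrt{- \frac{1}{114} - 204}\right) - 229194\right) = 406 - \left(\left(227 + 23 + \sqrt{- \frac{23257}{114}}\right) - 229194\right) = 406 - \left(\left(227 + 23 + \frac{i \sqrt{2651298}}{114}\right) - 229194\right) = 406 - \left(\left(250 + \frac{i \sqrt{2651298}}{114}\right) - 229194\right) = 406 - \left(-228944 + \frac{i \sqrt{2651298}}{114}\right) = 406 + \left(228944 - \frac{i \sqrt{2651298}}{114}\right) = 229350 - \frac{i \sqrt{2651298}}{114}$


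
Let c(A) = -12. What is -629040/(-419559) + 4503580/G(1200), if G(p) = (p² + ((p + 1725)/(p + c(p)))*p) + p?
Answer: 512957224357/111083140105 ≈ 4.6178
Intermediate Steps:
G(p) = p + p² + p*(1725 + p)/(-12 + p) (G(p) = (p² + ((p + 1725)/(p - 12))*p) + p = (p² + ((1725 + p)/(-12 + p))*p) + p = (p² + p*(1725 + p)/(-12 + p)) + p = p + p² + p*(1725 + p)/(-12 + p))
-629040/(-419559) + 4503580/G(1200) = -629040/(-419559) + 4503580/((1200*(1713 + 1200² - 10*1200)/(-12 + 1200))) = -629040*(-1/419559) + 4503580/((1200*(1713 + 1440000 - 12000)/1188)) = 209680/139853 + 4503580/((1200*(1/1188)*1429713)) = 209680/139853 + 4503580/(15885700/11) = 209680/139853 + 4503580*(11/15885700) = 209680/139853 + 2476969/794285 = 512957224357/111083140105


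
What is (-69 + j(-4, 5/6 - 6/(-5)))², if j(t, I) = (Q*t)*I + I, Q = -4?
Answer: 1067089/900 ≈ 1185.7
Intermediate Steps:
j(t, I) = I - 4*I*t (j(t, I) = (-4*t)*I + I = -4*I*t + I = I - 4*I*t)
(-69 + j(-4, 5/6 - 6/(-5)))² = (-69 + (5/6 - 6/(-5))*(1 - 4*(-4)))² = (-69 + (5*(⅙) - 6*(-⅕))*(1 + 16))² = (-69 + (⅚ + 6/5)*17)² = (-69 + (61/30)*17)² = (-69 + 1037/30)² = (-1033/30)² = 1067089/900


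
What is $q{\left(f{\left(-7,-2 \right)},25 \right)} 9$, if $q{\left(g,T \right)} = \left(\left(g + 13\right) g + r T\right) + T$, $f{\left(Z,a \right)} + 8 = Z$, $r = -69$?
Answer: $-15030$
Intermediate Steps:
$f{\left(Z,a \right)} = -8 + Z$
$q{\left(g,T \right)} = - 68 T + g \left(13 + g\right)$ ($q{\left(g,T \right)} = \left(\left(g + 13\right) g - 69 T\right) + T = \left(\left(13 + g\right) g - 69 T\right) + T = \left(g \left(13 + g\right) - 69 T\right) + T = \left(- 69 T + g \left(13 + g\right)\right) + T = - 68 T + g \left(13 + g\right)$)
$q{\left(f{\left(-7,-2 \right)},25 \right)} 9 = \left(\left(-8 - 7\right)^{2} - 1700 + 13 \left(-8 - 7\right)\right) 9 = \left(\left(-15\right)^{2} - 1700 + 13 \left(-15\right)\right) 9 = \left(225 - 1700 - 195\right) 9 = \left(-1670\right) 9 = -15030$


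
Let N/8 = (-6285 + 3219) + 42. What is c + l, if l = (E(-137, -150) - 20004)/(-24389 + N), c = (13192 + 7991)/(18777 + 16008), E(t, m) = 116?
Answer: 573631801/563296695 ≈ 1.0183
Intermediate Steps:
c = 7061/11595 (c = 21183/34785 = 21183*(1/34785) = 7061/11595 ≈ 0.60897)
N = -24192 (N = 8*((-6285 + 3219) + 42) = 8*(-3066 + 42) = 8*(-3024) = -24192)
l = 19888/48581 (l = (116 - 20004)/(-24389 - 24192) = -19888/(-48581) = -19888*(-1/48581) = 19888/48581 ≈ 0.40938)
c + l = 7061/11595 + 19888/48581 = 573631801/563296695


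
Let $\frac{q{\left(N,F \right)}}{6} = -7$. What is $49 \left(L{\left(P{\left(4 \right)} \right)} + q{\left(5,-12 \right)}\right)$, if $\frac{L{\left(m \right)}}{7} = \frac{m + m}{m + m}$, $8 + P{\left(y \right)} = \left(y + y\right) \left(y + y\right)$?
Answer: $-1715$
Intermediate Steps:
$q{\left(N,F \right)} = -42$ ($q{\left(N,F \right)} = 6 \left(-7\right) = -42$)
$P{\left(y \right)} = -8 + 4 y^{2}$ ($P{\left(y \right)} = -8 + \left(y + y\right) \left(y + y\right) = -8 + 2 y 2 y = -8 + 4 y^{2}$)
$L{\left(m \right)} = 7$ ($L{\left(m \right)} = 7 \frac{m + m}{m + m} = 7 \frac{2 m}{2 m} = 7 \cdot 2 m \frac{1}{2 m} = 7 \cdot 1 = 7$)
$49 \left(L{\left(P{\left(4 \right)} \right)} + q{\left(5,-12 \right)}\right) = 49 \left(7 - 42\right) = 49 \left(-35\right) = -1715$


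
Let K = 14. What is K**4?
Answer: 38416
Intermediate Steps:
K**4 = 14**4 = 38416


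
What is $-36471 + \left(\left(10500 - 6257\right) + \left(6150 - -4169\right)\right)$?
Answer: $-21909$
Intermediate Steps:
$-36471 + \left(\left(10500 - 6257\right) + \left(6150 - -4169\right)\right) = -36471 + \left(4243 + \left(6150 + 4169\right)\right) = -36471 + \left(4243 + 10319\right) = -36471 + 14562 = -21909$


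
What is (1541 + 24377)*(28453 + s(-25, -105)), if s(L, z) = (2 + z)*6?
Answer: 721427530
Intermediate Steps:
s(L, z) = 12 + 6*z
(1541 + 24377)*(28453 + s(-25, -105)) = (1541 + 24377)*(28453 + (12 + 6*(-105))) = 25918*(28453 + (12 - 630)) = 25918*(28453 - 618) = 25918*27835 = 721427530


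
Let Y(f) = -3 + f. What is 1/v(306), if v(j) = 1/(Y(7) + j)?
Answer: 310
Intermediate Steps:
v(j) = 1/(4 + j) (v(j) = 1/((-3 + 7) + j) = 1/(4 + j))
1/v(306) = 1/(1/(4 + 306)) = 1/(1/310) = 310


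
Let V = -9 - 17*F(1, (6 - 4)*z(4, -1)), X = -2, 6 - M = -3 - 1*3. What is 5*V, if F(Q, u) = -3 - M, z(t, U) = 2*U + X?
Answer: 1230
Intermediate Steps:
M = 12 (M = 6 - (-3 - 1*3) = 6 - (-3 - 3) = 6 - 1*(-6) = 6 + 6 = 12)
z(t, U) = -2 + 2*U (z(t, U) = 2*U - 2 = -2 + 2*U)
F(Q, u) = -15 (F(Q, u) = -3 - 1*12 = -3 - 12 = -15)
V = 246 (V = -9 - 17*(-15) = -9 + 255 = 246)
5*V = 5*246 = 1230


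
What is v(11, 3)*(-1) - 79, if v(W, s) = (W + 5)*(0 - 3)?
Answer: -31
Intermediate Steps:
v(W, s) = -15 - 3*W (v(W, s) = (5 + W)*(-3) = -15 - 3*W)
v(11, 3)*(-1) - 79 = (-15 - 3*11)*(-1) - 79 = (-15 - 33)*(-1) - 79 = -48*(-1) - 79 = 48 - 79 = -31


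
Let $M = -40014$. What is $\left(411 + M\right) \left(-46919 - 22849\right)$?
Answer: $2763022104$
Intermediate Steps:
$\left(411 + M\right) \left(-46919 - 22849\right) = \left(411 - 40014\right) \left(-46919 - 22849\right) = \left(-39603\right) \left(-69768\right) = 2763022104$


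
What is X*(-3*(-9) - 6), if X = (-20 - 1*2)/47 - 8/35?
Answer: -3438/235 ≈ -14.630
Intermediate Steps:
X = -1146/1645 (X = (-20 - 2)*(1/47) - 8*1/35 = -22*1/47 - 8/35 = -22/47 - 8/35 = -1146/1645 ≈ -0.69666)
X*(-3*(-9) - 6) = -1146*(-3*(-9) - 6)/1645 = -1146*(27 - 6)/1645 = -1146/1645*21 = -3438/235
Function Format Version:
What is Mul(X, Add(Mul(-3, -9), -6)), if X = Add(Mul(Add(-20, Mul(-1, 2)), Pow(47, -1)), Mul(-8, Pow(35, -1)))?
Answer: Rational(-3438, 235) ≈ -14.630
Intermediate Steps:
X = Rational(-1146, 1645) (X = Add(Mul(Add(-20, -2), Rational(1, 47)), Mul(-8, Rational(1, 35))) = Add(Mul(-22, Rational(1, 47)), Rational(-8, 35)) = Add(Rational(-22, 47), Rational(-8, 35)) = Rational(-1146, 1645) ≈ -0.69666)
Mul(X, Add(Mul(-3, -9), -6)) = Mul(Rational(-1146, 1645), Add(Mul(-3, -9), -6)) = Mul(Rational(-1146, 1645), Add(27, -6)) = Mul(Rational(-1146, 1645), 21) = Rational(-3438, 235)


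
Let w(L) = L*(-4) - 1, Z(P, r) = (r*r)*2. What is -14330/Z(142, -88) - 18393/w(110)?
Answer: 46425209/1138368 ≈ 40.782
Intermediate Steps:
Z(P, r) = 2*r² (Z(P, r) = r²*2 = 2*r²)
w(L) = -1 - 4*L (w(L) = -4*L - 1 = -1 - 4*L)
-14330/Z(142, -88) - 18393/w(110) = -14330/(2*(-88)²) - 18393/(-1 - 4*110) = -14330/(2*7744) - 18393/(-1 - 440) = -14330/15488 - 18393/(-441) = -14330*1/15488 - 18393*(-1/441) = -7165/7744 + 6131/147 = 46425209/1138368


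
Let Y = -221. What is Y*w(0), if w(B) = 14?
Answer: -3094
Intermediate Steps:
Y*w(0) = -221*14 = -3094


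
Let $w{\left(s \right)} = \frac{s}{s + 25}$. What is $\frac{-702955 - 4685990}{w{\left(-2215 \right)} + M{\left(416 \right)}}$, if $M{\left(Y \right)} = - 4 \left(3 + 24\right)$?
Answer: $\frac{2360357910}{46861} \approx 50369.0$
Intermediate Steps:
$w{\left(s \right)} = \frac{s}{25 + s}$
$M{\left(Y \right)} = -108$ ($M{\left(Y \right)} = \left(-4\right) 27 = -108$)
$\frac{-702955 - 4685990}{w{\left(-2215 \right)} + M{\left(416 \right)}} = \frac{-702955 - 4685990}{- \frac{2215}{25 - 2215} - 108} = - \frac{5388945}{- \frac{2215}{-2190} - 108} = - \frac{5388945}{\left(-2215\right) \left(- \frac{1}{2190}\right) - 108} = - \frac{5388945}{\frac{443}{438} - 108} = - \frac{5388945}{- \frac{46861}{438}} = \left(-5388945\right) \left(- \frac{438}{46861}\right) = \frac{2360357910}{46861}$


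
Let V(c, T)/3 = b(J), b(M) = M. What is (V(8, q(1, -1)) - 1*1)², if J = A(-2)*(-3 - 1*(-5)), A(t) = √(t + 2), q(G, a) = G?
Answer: 1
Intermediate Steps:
A(t) = √(2 + t)
J = 0 (J = √(2 - 2)*(-3 - 1*(-5)) = √0*(-3 + 5) = 0*2 = 0)
V(c, T) = 0 (V(c, T) = 3*0 = 0)
(V(8, q(1, -1)) - 1*1)² = (0 - 1*1)² = (0 - 1)² = (-1)² = 1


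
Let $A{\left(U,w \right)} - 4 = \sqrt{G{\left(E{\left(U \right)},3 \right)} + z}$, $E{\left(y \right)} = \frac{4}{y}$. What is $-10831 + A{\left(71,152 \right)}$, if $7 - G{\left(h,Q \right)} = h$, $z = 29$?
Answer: $-10827 + \frac{2 \sqrt{45298}}{71} \approx -10821.0$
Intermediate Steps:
$G{\left(h,Q \right)} = 7 - h$
$A{\left(U,w \right)} = 4 + \sqrt{36 - \frac{4}{U}}$ ($A{\left(U,w \right)} = 4 + \sqrt{\left(7 - \frac{4}{U}\right) + 29} = 4 + \sqrt{36 - \frac{4}{U}}$)
$-10831 + A{\left(71,152 \right)} = -10831 + \left(4 + 2 \sqrt{9 - \frac{1}{71}}\right) = -10831 + \left(4 + 2 \sqrt{\frac{638}{71}}\right) = -10831 + \left(4 + 2 \frac{\sqrt{45298}}{71}\right) = -10831 + \left(4 + \frac{2 \sqrt{45298}}{71}\right) = -10827 + \frac{2 \sqrt{45298}}{71}$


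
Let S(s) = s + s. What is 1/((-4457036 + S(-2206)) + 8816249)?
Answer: 1/4354801 ≈ 2.2963e-7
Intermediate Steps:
S(s) = 2*s
1/((-4457036 + S(-2206)) + 8816249) = 1/((-4457036 + 2*(-2206)) + 8816249) = 1/((-4457036 - 4412) + 8816249) = 1/(-4461448 + 8816249) = 1/4354801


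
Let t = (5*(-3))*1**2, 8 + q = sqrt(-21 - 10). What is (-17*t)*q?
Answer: -2040 + 255*I*sqrt(31) ≈ -2040.0 + 1419.8*I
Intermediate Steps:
q = -8 + I*sqrt(31) (q = -8 + sqrt(-21 - 10) = -8 + sqrt(-31) = -8 + I*sqrt(31) ≈ -8.0 + 5.5678*I)
t = -15 (t = -15*1 = -15)
(-17*t)*q = (-17*(-15))*(-8 + I*sqrt(31)) = 255*(-8 + I*sqrt(31)) = -2040 + 255*I*sqrt(31)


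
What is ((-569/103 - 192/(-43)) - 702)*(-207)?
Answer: 644566743/4429 ≈ 1.4553e+5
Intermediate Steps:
((-569/103 - 192/(-43)) - 702)*(-207) = ((-569*1/103 - 192*(-1/43)) - 702)*(-207) = ((-569/103 + 192/43) - 702)*(-207) = (-4691/4429 - 702)*(-207) = -3113849/4429*(-207) = 644566743/4429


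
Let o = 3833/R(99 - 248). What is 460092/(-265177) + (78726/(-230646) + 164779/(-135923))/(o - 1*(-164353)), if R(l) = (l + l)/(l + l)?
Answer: -67386548677580606685/38838466395025380941 ≈ -1.7350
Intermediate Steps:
R(l) = 1 (R(l) = (2*l)/((2*l)) = (2*l)*(1/(2*l)) = 1)
o = 3833 (o = 3833/1 = 3833*1 = 3833)
460092/(-265177) + (78726/(-230646) + 164779/(-135923))/(o - 1*(-164353)) = 460092/(-265177) + (78726/(-230646) + 164779/(-135923))/(3833 - 1*(-164353)) = 460092*(-1/265177) + (78726*(-1/230646) + 164779*(-1/135923))/(3833 + 164353) = -460092/265177 + (-13121/38441 - 164779/135923)/168186 = -460092/265177 - 8117715222/5225016043*1/168186 = -460092/265177 - 1352952537/146462424701333 = -67386548677580606685/38838466395025380941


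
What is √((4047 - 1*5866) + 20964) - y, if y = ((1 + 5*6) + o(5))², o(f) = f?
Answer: -1296 + √19145 ≈ -1157.6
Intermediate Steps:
y = 1296 (y = ((1 + 5*6) + 5)² = ((1 + 30) + 5)² = (31 + 5)² = 36² = 1296)
√((4047 - 1*5866) + 20964) - y = √((4047 - 1*5866) + 20964) - 1*1296 = √((4047 - 5866) + 20964) - 1296 = √(-1819 + 20964) - 1296 = √19145 - 1296 = -1296 + √19145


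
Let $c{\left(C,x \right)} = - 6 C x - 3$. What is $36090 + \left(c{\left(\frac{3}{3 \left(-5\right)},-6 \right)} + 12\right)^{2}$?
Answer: $\frac{902331}{25} \approx 36093.0$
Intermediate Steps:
$c{\left(C,x \right)} = -3 - 6 C x$ ($c{\left(C,x \right)} = - 6 C x - 3 = -3 - 6 C x$)
$36090 + \left(c{\left(\frac{3}{3 \left(-5\right)},-6 \right)} + 12\right)^{2} = 36090 + \left(\left(-3 - 6 \frac{3}{3 \left(-5\right)} \left(-6\right)\right) + 12\right)^{2} = 36090 + \left(\left(-3 - 6 \frac{3}{-15} \left(-6\right)\right) + 12\right)^{2} = 36090 + \left(\left(-3 - 6 \cdot 3 \left(- \frac{1}{15}\right) \left(-6\right)\right) + 12\right)^{2} = 36090 + \left(\left(-3 - \left(- \frac{6}{5}\right) \left(-6\right)\right) + 12\right)^{2} = 36090 + \left(\left(-3 - \frac{36}{5}\right) + 12\right)^{2} = 36090 + \left(- \frac{51}{5} + 12\right)^{2} = 36090 + \left(\frac{9}{5}\right)^{2} = 36090 + \frac{81}{25} = \frac{902331}{25}$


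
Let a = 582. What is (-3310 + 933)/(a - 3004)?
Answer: 2377/2422 ≈ 0.98142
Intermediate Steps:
(-3310 + 933)/(a - 3004) = (-3310 + 933)/(582 - 3004) = -2377/(-2422) = -2377*(-1/2422) = 2377/2422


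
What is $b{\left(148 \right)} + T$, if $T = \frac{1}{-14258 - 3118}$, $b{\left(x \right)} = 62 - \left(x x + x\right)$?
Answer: $- \frac{382098241}{17376} \approx -21990.0$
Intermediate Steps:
$b{\left(x \right)} = 62 - x - x^{2}$ ($b{\left(x \right)} = 62 - \left(x^{2} + x\right) = 62 - \left(x + x^{2}\right) = 62 - x - x^{2}$)
$T = - \frac{1}{17376}$ ($T = \frac{1}{-17376} = - \frac{1}{17376} \approx -5.7551 \cdot 10^{-5}$)
$b{\left(148 \right)} + T = \left(62 - 148 - 148^{2}\right) - \frac{1}{17376} = \left(62 - 148 - 21904\right) - \frac{1}{17376} = -21990 - \frac{1}{17376} = - \frac{382098241}{17376}$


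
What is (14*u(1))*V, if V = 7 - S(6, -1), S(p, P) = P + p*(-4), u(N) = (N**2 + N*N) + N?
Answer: 1344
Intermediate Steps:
u(N) = N + 2*N**2 (u(N) = (N**2 + N**2) + N = 2*N**2 + N = N + 2*N**2)
S(p, P) = P - 4*p
V = 32 (V = 7 - (-1 - 4*6) = 7 - (-1 - 24) = 7 - 1*(-25) = 7 + 25 = 32)
(14*u(1))*V = (14*(1*(1 + 2*1)))*32 = (14*(1*(1 + 2)))*32 = (14*(1*3))*32 = (14*3)*32 = 42*32 = 1344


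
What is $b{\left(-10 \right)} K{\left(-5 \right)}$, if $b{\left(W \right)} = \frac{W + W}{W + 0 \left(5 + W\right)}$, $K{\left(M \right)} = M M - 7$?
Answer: $36$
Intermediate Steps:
$K{\left(M \right)} = -7 + M^{2}$ ($K{\left(M \right)} = M^{2} - 7 = -7 + M^{2}$)
$b{\left(W \right)} = 2$ ($b{\left(W \right)} = \frac{2 W}{W + 0} = \frac{2 W}{W} = 2$)
$b{\left(-10 \right)} K{\left(-5 \right)} = 2 \left(-7 + \left(-5\right)^{2}\right) = 2 \left(-7 + 25\right) = 2 \cdot 18 = 36$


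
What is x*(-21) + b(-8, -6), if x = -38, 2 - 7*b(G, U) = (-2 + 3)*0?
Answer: 5588/7 ≈ 798.29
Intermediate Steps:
b(G, U) = 2/7 (b(G, U) = 2/7 - (-2 + 3)*0/7 = 2/7 - 0/7 = 2/7 - ⅐*0 = 2/7 + 0 = 2/7)
x*(-21) + b(-8, -6) = -38*(-21) + 2/7 = 798 + 2/7 = 5588/7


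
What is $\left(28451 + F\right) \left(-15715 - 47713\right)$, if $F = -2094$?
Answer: $-1671771796$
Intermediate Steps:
$\left(28451 + F\right) \left(-15715 - 47713\right) = \left(28451 - 2094\right) \left(-15715 - 47713\right) = 26357 \left(-63428\right) = -1671771796$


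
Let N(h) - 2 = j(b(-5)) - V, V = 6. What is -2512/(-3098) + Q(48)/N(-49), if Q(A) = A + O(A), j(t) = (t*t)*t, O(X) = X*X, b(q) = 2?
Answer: 912068/1549 ≈ 588.81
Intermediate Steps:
O(X) = X**2
j(t) = t**3 (j(t) = t**2*t = t**3)
Q(A) = A + A**2
N(h) = 4 (N(h) = 2 + (2**3 - 1*6) = 2 + (8 - 6) = 2 + 2 = 4)
-2512/(-3098) + Q(48)/N(-49) = -2512/(-3098) + (48*(1 + 48))/4 = -2512*(-1/3098) + (48*49)*(1/4) = 1256/1549 + 2352*(1/4) = 1256/1549 + 588 = 912068/1549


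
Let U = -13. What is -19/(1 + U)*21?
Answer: 133/4 ≈ 33.250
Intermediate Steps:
-19/(1 + U)*21 = -19/(1 - 13)*21 = -19/(-12)*21 = -19*(-1/12)*21 = (19/12)*21 = 133/4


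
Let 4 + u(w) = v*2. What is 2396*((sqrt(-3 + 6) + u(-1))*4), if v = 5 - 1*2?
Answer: 19168 + 9584*sqrt(3) ≈ 35768.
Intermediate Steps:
v = 3 (v = 5 - 2 = 3)
u(w) = 2 (u(w) = -4 + 3*2 = -4 + 6 = 2)
2396*((sqrt(-3 + 6) + u(-1))*4) = 2396*((sqrt(-3 + 6) + 2)*4) = 2396*((sqrt(3) + 2)*4) = 2396*((2 + sqrt(3))*4) = 2396*(8 + 4*sqrt(3)) = 19168 + 9584*sqrt(3)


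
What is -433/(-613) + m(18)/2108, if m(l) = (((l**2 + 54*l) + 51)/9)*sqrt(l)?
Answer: 433/613 + 449*sqrt(2)/2108 ≈ 1.0076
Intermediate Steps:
m(l) = sqrt(l)*(17/3 + 6*l + l**2/9) (m(l) = ((51 + l**2 + 54*l)*(1/9))*sqrt(l) = (17/3 + 6*l + l**2/9)*sqrt(l) = sqrt(l)*(17/3 + 6*l + l**2/9))
-433/(-613) + m(18)/2108 = -433/(-613) + (sqrt(18)*(51 + 18**2 + 54*18)/9)/2108 = -433*(-1/613) + ((3*sqrt(2))*(51 + 324 + 972)/9)*(1/2108) = 433/613 + ((1/9)*(3*sqrt(2))*1347)*(1/2108) = 433/613 + (449*sqrt(2))*(1/2108) = 433/613 + 449*sqrt(2)/2108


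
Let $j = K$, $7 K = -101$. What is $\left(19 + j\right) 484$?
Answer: $\frac{15488}{7} \approx 2212.6$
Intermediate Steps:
$K = - \frac{101}{7}$ ($K = \frac{1}{7} \left(-101\right) = - \frac{101}{7} \approx -14.429$)
$j = - \frac{101}{7} \approx -14.429$
$\left(19 + j\right) 484 = \left(19 - \frac{101}{7}\right) 484 = \frac{32}{7} \cdot 484 = \frac{15488}{7}$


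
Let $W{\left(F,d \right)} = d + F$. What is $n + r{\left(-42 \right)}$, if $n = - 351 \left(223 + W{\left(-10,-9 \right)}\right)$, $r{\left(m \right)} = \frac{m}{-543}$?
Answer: $- \frac{12960310}{181} \approx -71604.0$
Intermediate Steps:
$W{\left(F,d \right)} = F + d$
$r{\left(m \right)} = - \frac{m}{543}$ ($r{\left(m \right)} = m \left(- \frac{1}{543}\right) = - \frac{m}{543}$)
$n = -71604$ ($n = - 351 \left(223 - 19\right) = \left(-351\right) 204 = -71604$)
$n + r{\left(-42 \right)} = -71604 - - \frac{14}{181} = -71604 + \frac{14}{181} = - \frac{12960310}{181}$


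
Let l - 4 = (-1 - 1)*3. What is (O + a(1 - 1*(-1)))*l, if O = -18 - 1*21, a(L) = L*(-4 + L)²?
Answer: 62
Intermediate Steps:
l = -2 (l = 4 + (-1 - 1)*3 = 4 - 2*3 = 4 - 6 = -2)
O = -39 (O = -18 - 21 = -39)
(O + a(1 - 1*(-1)))*l = (-39 + (1 - 1*(-1))*(-4 + (1 - 1*(-1)))²)*(-2) = (-39 + (1 + 1)*(-4 + (1 + 1))²)*(-2) = (-39 + 2*(-4 + 2)²)*(-2) = (-39 + 2*(-2)²)*(-2) = (-39 + 2*4)*(-2) = (-39 + 8)*(-2) = -31*(-2) = 62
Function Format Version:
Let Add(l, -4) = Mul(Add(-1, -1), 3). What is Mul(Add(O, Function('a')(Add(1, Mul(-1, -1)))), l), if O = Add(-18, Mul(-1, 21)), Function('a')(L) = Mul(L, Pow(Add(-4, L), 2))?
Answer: 62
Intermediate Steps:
l = -2 (l = Add(4, Mul(Add(-1, -1), 3)) = Add(4, Mul(-2, 3)) = Add(4, -6) = -2)
O = -39 (O = Add(-18, -21) = -39)
Mul(Add(O, Function('a')(Add(1, Mul(-1, -1)))), l) = Mul(Add(-39, Mul(Add(1, Mul(-1, -1)), Pow(Add(-4, Add(1, Mul(-1, -1))), 2))), -2) = Mul(Add(-39, Mul(Add(1, 1), Pow(Add(-4, Add(1, 1)), 2))), -2) = Mul(Add(-39, Mul(2, Pow(Add(-4, 2), 2))), -2) = Mul(Add(-39, Mul(2, Pow(-2, 2))), -2) = Mul(Add(-39, Mul(2, 4)), -2) = Mul(Add(-39, 8), -2) = Mul(-31, -2) = 62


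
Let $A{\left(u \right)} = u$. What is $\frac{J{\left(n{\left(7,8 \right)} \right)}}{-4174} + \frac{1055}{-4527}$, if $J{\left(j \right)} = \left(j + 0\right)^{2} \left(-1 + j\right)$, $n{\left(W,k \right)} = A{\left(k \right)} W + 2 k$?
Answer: $- \frac{835314649}{9447849} \approx -88.413$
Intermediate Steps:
$n{\left(W,k \right)} = 2 k + W k$ ($n{\left(W,k \right)} = k W + 2 k = W k + 2 k = 2 k + W k$)
$J{\left(j \right)} = j^{2} \left(-1 + j\right)$
$\frac{J{\left(n{\left(7,8 \right)} \right)}}{-4174} + \frac{1055}{-4527} = \frac{\left(8 \left(2 + 7\right)\right)^{2} \left(-1 + 8 \left(2 + 7\right)\right)}{-4174} + \frac{1055}{-4527} = \left(8 \cdot 9\right)^{2} \left(-1 + 8 \cdot 9\right) \left(- \frac{1}{4174}\right) + 1055 \left(- \frac{1}{4527}\right) = 72^{2} \left(-1 + 72\right) \left(- \frac{1}{4174}\right) - \frac{1055}{4527} = 5184 \cdot 71 \left(- \frac{1}{4174}\right) - \frac{1055}{4527} = 368064 \left(- \frac{1}{4174}\right) - \frac{1055}{4527} = - \frac{184032}{2087} - \frac{1055}{4527} = - \frac{835314649}{9447849}$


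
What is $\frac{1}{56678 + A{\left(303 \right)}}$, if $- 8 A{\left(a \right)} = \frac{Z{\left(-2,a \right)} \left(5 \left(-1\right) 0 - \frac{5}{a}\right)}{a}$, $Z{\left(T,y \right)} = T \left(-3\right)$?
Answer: $\frac{122412}{6938067341} \approx 1.7644 \cdot 10^{-5}$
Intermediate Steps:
$Z{\left(T,y \right)} = - 3 T$
$A{\left(a \right)} = \frac{15}{4 a^{2}}$ ($A{\left(a \right)} = - \frac{\left(-3\right) \left(-2\right) \left(5 \left(-1\right) 0 - \frac{5}{a}\right) \frac{1}{a}}{8} = - \frac{6 \left(\left(-5\right) 0 - \frac{5}{a}\right) \frac{1}{a}}{8} = - \frac{6 \left(0 - \frac{5}{a}\right) \frac{1}{a}}{8} = - \frac{6 \left(- \frac{5}{a}\right) \frac{1}{a}}{8} = - \frac{- \frac{30}{a} \frac{1}{a}}{8} = - \frac{\left(-30\right) \frac{1}{a^{2}}}{8} = \frac{15}{4 a^{2}}$)
$\frac{1}{56678 + A{\left(303 \right)}} = \frac{1}{56678 + \frac{15}{4 \cdot 91809}} = \frac{1}{56678 + \frac{15}{4} \cdot \frac{1}{91809}} = \frac{1}{56678 + \frac{5}{122412}} = \frac{1}{\frac{6938067341}{122412}} = \frac{122412}{6938067341}$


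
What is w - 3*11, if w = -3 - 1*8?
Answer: -44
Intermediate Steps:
w = -11 (w = -3 - 8 = -11)
w - 3*11 = -11 - 3*11 = -11 - 33 = -44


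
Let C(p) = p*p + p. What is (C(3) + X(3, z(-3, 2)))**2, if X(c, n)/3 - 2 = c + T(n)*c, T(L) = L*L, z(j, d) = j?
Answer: 11664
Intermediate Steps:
T(L) = L**2
X(c, n) = 6 + 3*c + 3*c*n**2 (X(c, n) = 6 + 3*(c + n**2*c) = 6 + 3*(c + c*n**2) = 6 + (3*c + 3*c*n**2) = 6 + 3*c + 3*c*n**2)
C(p) = p + p**2 (C(p) = p**2 + p = p + p**2)
(C(3) + X(3, z(-3, 2)))**2 = (3*(1 + 3) + (6 + 3*3 + 3*3*(-3)**2))**2 = (3*4 + (6 + 9 + 3*3*9))**2 = (12 + (6 + 9 + 81))**2 = (12 + 96)**2 = 108**2 = 11664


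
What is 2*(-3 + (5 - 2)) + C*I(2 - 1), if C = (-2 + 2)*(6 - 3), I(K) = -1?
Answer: 0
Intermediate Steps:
C = 0 (C = 0*3 = 0)
2*(-3 + (5 - 2)) + C*I(2 - 1) = 2*(-3 + (5 - 2)) + 0*(-1) = 2*(-3 + 3) + 0 = 2*0 + 0 = 0 + 0 = 0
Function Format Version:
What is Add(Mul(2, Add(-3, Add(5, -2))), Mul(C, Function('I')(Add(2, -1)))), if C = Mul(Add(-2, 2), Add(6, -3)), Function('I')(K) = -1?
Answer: 0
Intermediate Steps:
C = 0 (C = Mul(0, 3) = 0)
Add(Mul(2, Add(-3, Add(5, -2))), Mul(C, Function('I')(Add(2, -1)))) = Add(Mul(2, Add(-3, Add(5, -2))), Mul(0, -1)) = Add(Mul(2, Add(-3, 3)), 0) = Add(Mul(2, 0), 0) = Add(0, 0) = 0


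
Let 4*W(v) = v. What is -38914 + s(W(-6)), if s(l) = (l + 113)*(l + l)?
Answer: -78497/2 ≈ -39249.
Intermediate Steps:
W(v) = v/4
s(l) = 2*l*(113 + l) (s(l) = (113 + l)*(2*l) = 2*l*(113 + l))
-38914 + s(W(-6)) = -38914 + 2*((¼)*(-6))*(113 + (¼)*(-6)) = -38914 + 2*(-3/2)*(113 - 3/2) = -38914 + 2*(-3/2)*(223/2) = -38914 - 669/2 = -78497/2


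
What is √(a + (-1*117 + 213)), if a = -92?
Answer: 2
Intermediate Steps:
√(a + (-1*117 + 213)) = √(-92 + (-1*117 + 213)) = √(-92 + (-117 + 213)) = √(-92 + 96) = √4 = 2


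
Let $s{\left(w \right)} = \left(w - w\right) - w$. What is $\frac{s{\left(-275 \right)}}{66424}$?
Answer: $\frac{275}{66424} \approx 0.0041401$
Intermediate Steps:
$s{\left(w \right)} = - w$ ($s{\left(w \right)} = 0 - w = - w$)
$\frac{s{\left(-275 \right)}}{66424} = \frac{\left(-1\right) \left(-275\right)}{66424} = 275 \cdot \frac{1}{66424} = \frac{275}{66424}$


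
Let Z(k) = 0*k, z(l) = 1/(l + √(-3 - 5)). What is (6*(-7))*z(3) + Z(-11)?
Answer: -126/17 + 84*I*√2/17 ≈ -7.4118 + 6.9879*I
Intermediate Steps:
z(l) = 1/(l + 2*I*√2) (z(l) = 1/(l + √(-8)) = 1/(l + 2*I*√2))
Z(k) = 0
(6*(-7))*z(3) + Z(-11) = (6*(-7))/(3 + 2*I*√2) + 0 = -42/(3 + 2*I*√2) + 0 = -42/(3 + 2*I*√2)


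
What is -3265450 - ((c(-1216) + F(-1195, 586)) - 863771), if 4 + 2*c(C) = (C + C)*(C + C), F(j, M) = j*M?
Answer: -4658719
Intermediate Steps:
F(j, M) = M*j
c(C) = -2 + 2*C² (c(C) = -2 + ((C + C)*(C + C))/2 = -2 + ((2*C)*(2*C))/2 = -2 + (4*C²)/2 = -2 + 2*C²)
-3265450 - ((c(-1216) + F(-1195, 586)) - 863771) = -3265450 - (((-2 + 2*(-1216)²) + 586*(-1195)) - 863771) = -3265450 - (((-2 + 2*1478656) - 700270) - 863771) = -3265450 - (((-2 + 2957312) - 700270) - 863771) = -3265450 - ((2957310 - 700270) - 863771) = -3265450 - (2257040 - 863771) = -3265450 - 1*1393269 = -3265450 - 1393269 = -4658719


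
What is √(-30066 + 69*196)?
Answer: 3*I*√1838 ≈ 128.62*I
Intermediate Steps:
√(-30066 + 69*196) = √(-30066 + 13524) = √(-16542) = 3*I*√1838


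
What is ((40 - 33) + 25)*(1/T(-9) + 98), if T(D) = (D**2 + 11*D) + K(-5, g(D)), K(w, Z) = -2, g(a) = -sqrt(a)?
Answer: 15672/5 ≈ 3134.4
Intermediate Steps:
T(D) = -2 + D**2 + 11*D (T(D) = (D**2 + 11*D) - 2 = -2 + D**2 + 11*D)
((40 - 33) + 25)*(1/T(-9) + 98) = ((40 - 33) + 25)*(1/(-2 + (-9)**2 + 11*(-9)) + 98) = (7 + 25)*(1/(-2 + 81 - 99) + 98) = 32*(1/(-20) + 98) = 32*(-1/20 + 98) = 32*(1959/20) = 15672/5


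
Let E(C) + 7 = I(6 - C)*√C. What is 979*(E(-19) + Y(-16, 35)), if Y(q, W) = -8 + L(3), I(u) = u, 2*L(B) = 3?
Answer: -26433/2 + 24475*I*√19 ≈ -13217.0 + 1.0668e+5*I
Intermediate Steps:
L(B) = 3/2 (L(B) = (½)*3 = 3/2)
E(C) = -7 + √C*(6 - C) (E(C) = -7 + (6 - C)*√C = -7 + √C*(6 - C))
Y(q, W) = -13/2 (Y(q, W) = -8 + 3/2 = -13/2)
979*(E(-19) + Y(-16, 35)) = 979*((-7 + √(-19)*(6 - 1*(-19))) - 13/2) = 979*((-7 + (I*√19)*(6 + 19)) - 13/2) = 979*((-7 + (I*√19)*25) - 13/2) = 979*((-7 + 25*I*√19) - 13/2) = 979*(-27/2 + 25*I*√19) = -26433/2 + 24475*I*√19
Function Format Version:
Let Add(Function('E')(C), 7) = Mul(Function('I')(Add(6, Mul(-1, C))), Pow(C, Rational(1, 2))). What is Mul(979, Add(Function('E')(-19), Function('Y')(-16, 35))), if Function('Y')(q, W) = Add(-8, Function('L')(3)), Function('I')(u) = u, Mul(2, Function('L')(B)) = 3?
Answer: Add(Rational(-26433, 2), Mul(24475, I, Pow(19, Rational(1, 2)))) ≈ Add(-13217., Mul(1.0668e+5, I))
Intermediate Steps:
Function('L')(B) = Rational(3, 2) (Function('L')(B) = Mul(Rational(1, 2), 3) = Rational(3, 2))
Function('E')(C) = Add(-7, Mul(Pow(C, Rational(1, 2)), Add(6, Mul(-1, C)))) (Function('E')(C) = Add(-7, Mul(Add(6, Mul(-1, C)), Pow(C, Rational(1, 2)))) = Add(-7, Mul(Pow(C, Rational(1, 2)), Add(6, Mul(-1, C)))))
Function('Y')(q, W) = Rational(-13, 2) (Function('Y')(q, W) = Add(-8, Rational(3, 2)) = Rational(-13, 2))
Mul(979, Add(Function('E')(-19), Function('Y')(-16, 35))) = Mul(979, Add(Add(-7, Mul(Pow(-19, Rational(1, 2)), Add(6, Mul(-1, -19)))), Rational(-13, 2))) = Mul(979, Add(Add(-7, Mul(Mul(I, Pow(19, Rational(1, 2))), Add(6, 19))), Rational(-13, 2))) = Mul(979, Add(Add(-7, Mul(Mul(I, Pow(19, Rational(1, 2))), 25)), Rational(-13, 2))) = Mul(979, Add(Add(-7, Mul(25, I, Pow(19, Rational(1, 2)))), Rational(-13, 2))) = Mul(979, Add(Rational(-27, 2), Mul(25, I, Pow(19, Rational(1, 2))))) = Add(Rational(-26433, 2), Mul(24475, I, Pow(19, Rational(1, 2))))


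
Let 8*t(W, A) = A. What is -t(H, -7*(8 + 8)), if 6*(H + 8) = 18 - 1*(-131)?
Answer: 14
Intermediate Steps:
H = 101/6 (H = -8 + (18 - 1*(-131))/6 = -8 + (18 + 131)/6 = -8 + (⅙)*149 = -8 + 149/6 = 101/6 ≈ 16.833)
t(W, A) = A/8
-t(H, -7*(8 + 8)) = -(-7*(8 + 8))/8 = -(-7*16)/8 = -(-112)/8 = -1*(-14) = 14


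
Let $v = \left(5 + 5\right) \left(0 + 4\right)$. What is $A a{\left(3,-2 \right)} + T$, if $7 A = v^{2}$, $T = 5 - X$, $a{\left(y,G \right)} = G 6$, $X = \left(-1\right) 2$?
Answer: $- \frac{19151}{7} \approx -2735.9$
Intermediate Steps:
$X = -2$
$a{\left(y,G \right)} = 6 G$
$T = 7$ ($T = 5 - -2 = 5 + 2 = 7$)
$v = 40$ ($v = 10 \cdot 4 = 40$)
$A = \frac{1600}{7}$ ($A = \frac{40^{2}}{7} = \frac{1}{7} \cdot 1600 = \frac{1600}{7} \approx 228.57$)
$A a{\left(3,-2 \right)} + T = \frac{1600 \cdot 6 \left(-2\right)}{7} + 7 = \frac{1600}{7} \left(-12\right) + 7 = - \frac{19200}{7} + 7 = - \frac{19151}{7}$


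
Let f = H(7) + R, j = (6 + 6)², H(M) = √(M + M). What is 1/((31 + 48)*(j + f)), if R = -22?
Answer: 61/587365 - √14/1174730 ≈ 0.00010067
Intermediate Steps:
H(M) = √2*√M (H(M) = √(2*M) = √2*√M)
j = 144 (j = 12² = 144)
f = -22 + √14 (f = √2*√7 - 22 = √14 - 22 = -22 + √14 ≈ -18.258)
1/((31 + 48)*(j + f)) = 1/((31 + 48)*(144 + (-22 + √14))) = 1/(79*(122 + √14)) = 1/(9638 + 79*√14)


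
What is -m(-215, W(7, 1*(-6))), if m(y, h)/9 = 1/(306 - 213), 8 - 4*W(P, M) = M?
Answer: -3/31 ≈ -0.096774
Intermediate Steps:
W(P, M) = 2 - M/4
m(y, h) = 3/31 (m(y, h) = 9/(306 - 213) = 9/93 = 9*(1/93) = 3/31)
-m(-215, W(7, 1*(-6))) = -1*3/31 = -3/31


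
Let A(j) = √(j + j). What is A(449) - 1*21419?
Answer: -21419 + √898 ≈ -21389.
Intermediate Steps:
A(j) = √2*√j (A(j) = √(2*j) = √2*√j)
A(449) - 1*21419 = √2*√449 - 1*21419 = √898 - 21419 = -21419 + √898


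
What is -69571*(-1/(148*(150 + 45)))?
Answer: 69571/28860 ≈ 2.4106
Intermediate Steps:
-69571*(-1/(148*(150 + 45))) = -69571/((-148*195)) = -69571/(-28860) = -69571*(-1/28860) = 69571/28860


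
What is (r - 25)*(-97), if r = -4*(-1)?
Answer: 2037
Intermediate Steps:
r = 4
(r - 25)*(-97) = (4 - 25)*(-97) = -21*(-97) = 2037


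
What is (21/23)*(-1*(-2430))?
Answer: 51030/23 ≈ 2218.7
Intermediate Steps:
(21/23)*(-1*(-2430)) = (21*(1/23))*2430 = (21/23)*2430 = 51030/23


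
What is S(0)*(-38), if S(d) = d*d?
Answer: 0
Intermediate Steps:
S(d) = d**2
S(0)*(-38) = 0**2*(-38) = 0*(-38) = 0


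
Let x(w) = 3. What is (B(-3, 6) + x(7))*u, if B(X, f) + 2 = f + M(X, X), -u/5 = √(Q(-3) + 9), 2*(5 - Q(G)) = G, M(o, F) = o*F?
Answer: -40*√62 ≈ -314.96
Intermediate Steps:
M(o, F) = F*o
Q(G) = 5 - G/2
u = -5*√62/2 (u = -5*√((5 - ½*(-3)) + 9) = -5*√((5 + 3/2) + 9) = -5*√(13/2 + 9) = -5*√62/2 ≈ -19.685)
B(X, f) = -2 + f + X² (B(X, f) = -2 + (f + X*X) = -2 + (f + X²) = -2 + f + X²)
(B(-3, 6) + x(7))*u = ((-2 + 6 + (-3)²) + 3)*(-5*√62/2) = ((-2 + 6 + 9) + 3)*(-5*√62/2) = (13 + 3)*(-5*√62/2) = 16*(-5*√62/2) = -40*√62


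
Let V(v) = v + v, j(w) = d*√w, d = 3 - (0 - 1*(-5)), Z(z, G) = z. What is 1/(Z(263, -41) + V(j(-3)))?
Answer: 263/69217 + 4*I*√3/69217 ≈ 0.0037996 + 0.00010009*I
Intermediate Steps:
d = -2 (d = 3 - (0 + 5) = 3 - 1*5 = 3 - 5 = -2)
j(w) = -2*√w
V(v) = 2*v
1/(Z(263, -41) + V(j(-3))) = 1/(263 + 2*(-2*I*√3)) = 1/(263 - 4*I*√3)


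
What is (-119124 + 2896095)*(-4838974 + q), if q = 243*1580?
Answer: -12371500222014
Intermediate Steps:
q = 383940
(-119124 + 2896095)*(-4838974 + q) = (-119124 + 2896095)*(-4838974 + 383940) = 2776971*(-4455034) = -12371500222014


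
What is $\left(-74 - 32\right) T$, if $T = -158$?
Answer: $16748$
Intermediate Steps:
$\left(-74 - 32\right) T = \left(-74 - 32\right) \left(-158\right) = \left(-106\right) \left(-158\right) = 16748$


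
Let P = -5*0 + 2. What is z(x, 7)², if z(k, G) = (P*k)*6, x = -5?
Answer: 3600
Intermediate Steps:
P = 2 (P = 0 + 2 = 2)
z(k, G) = 12*k (z(k, G) = (2*k)*6 = 12*k)
z(x, 7)² = (12*(-5))² = (-60)² = 3600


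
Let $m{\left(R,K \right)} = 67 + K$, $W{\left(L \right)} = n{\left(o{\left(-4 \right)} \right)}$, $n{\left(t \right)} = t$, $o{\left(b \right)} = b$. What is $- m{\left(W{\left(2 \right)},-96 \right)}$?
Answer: $29$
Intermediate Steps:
$W{\left(L \right)} = -4$
$- m{\left(W{\left(2 \right)},-96 \right)} = - (67 - 96) = \left(-1\right) \left(-29\right) = 29$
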